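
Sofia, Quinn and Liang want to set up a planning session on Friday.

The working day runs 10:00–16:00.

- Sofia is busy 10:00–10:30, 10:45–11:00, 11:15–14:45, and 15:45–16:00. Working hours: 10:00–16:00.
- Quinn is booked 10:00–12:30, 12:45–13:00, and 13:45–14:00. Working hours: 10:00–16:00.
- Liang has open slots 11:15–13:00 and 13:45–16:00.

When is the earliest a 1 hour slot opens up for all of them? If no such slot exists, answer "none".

Sofia free within 10:00–16:00: 10:30–10:45, 11:00–11:15, 14:45–15:45.
Quinn free within 10:00–16:00: 12:30–12:45, 13:00–13:45, 14:00–16:00.
Sofia ∩ Quinn: 14:45–15:45.
Sofia ∩ Quinn ∩ Liang: 14:45–15:45.
Windows ≥ 60 min: 14:45–15:45.
Earliest such window starts at 14:45.

14:45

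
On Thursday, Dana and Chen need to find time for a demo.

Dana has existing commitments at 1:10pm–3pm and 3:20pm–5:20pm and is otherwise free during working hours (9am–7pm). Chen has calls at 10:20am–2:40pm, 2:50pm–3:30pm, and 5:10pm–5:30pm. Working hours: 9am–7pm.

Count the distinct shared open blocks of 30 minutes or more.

2

Dana free within 09:00–19:00: 09:00–13:10, 15:00–15:20, 17:20–19:00.
Chen free within 09:00–19:00: 09:00–10:20, 14:40–14:50, 15:30–17:10, 17:30–19:00.
Dana ∩ Chen: 09:00–10:20, 17:30–19:00.
Windows ≥ 30 min: 09:00–10:20, 17:30–19:00.
That's 2 windows.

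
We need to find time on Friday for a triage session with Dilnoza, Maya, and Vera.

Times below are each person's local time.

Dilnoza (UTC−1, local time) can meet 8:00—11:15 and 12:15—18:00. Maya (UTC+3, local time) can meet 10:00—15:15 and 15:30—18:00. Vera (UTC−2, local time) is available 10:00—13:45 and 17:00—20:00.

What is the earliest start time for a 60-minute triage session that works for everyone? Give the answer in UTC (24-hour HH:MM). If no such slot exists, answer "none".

13:15

Dilnoza → UTC: 09:00–12:15, 13:15–19:00.
Maya → UTC: 07:00–12:15, 12:30–15:00.
Vera → UTC: 12:00–15:45, 19:00–22:00.
Dilnoza ∩ Maya: 09:00–12:15, 13:15–15:00.
Dilnoza ∩ Maya ∩ Vera: 12:00–12:15, 13:15–15:00.
Windows ≥ 60 min: 13:15–15:00.
Earliest such window starts at 13:15.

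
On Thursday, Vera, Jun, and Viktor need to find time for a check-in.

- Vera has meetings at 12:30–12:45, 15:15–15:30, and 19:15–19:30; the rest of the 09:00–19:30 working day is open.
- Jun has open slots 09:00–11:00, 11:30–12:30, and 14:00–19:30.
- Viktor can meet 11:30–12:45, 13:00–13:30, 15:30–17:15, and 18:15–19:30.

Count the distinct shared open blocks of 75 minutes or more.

1

Vera free within 09:00–19:30: 09:00–12:30, 12:45–15:15, 15:30–19:15.
Vera ∩ Jun: 09:00–11:00, 11:30–12:30, 14:00–15:15, 15:30–19:15.
Vera ∩ Jun ∩ Viktor: 11:30–12:30, 15:30–17:15, 18:15–19:15.
Windows ≥ 75 min: 15:30–17:15.
That's 1 window.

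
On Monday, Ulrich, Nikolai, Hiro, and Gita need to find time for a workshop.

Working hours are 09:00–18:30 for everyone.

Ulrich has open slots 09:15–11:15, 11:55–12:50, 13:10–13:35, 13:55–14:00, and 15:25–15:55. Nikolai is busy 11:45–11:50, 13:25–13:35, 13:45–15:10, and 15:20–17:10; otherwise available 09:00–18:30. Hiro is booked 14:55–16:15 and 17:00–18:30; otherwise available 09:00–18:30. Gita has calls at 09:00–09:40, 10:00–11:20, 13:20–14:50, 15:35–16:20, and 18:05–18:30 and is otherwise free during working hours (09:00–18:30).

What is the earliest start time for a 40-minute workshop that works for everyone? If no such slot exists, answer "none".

Nikolai free within 09:00–18:30: 09:00–11:45, 11:50–13:25, 13:35–13:45, 15:10–15:20, 17:10–18:30.
Hiro free within 09:00–18:30: 09:00–14:55, 16:15–17:00.
Gita free within 09:00–18:30: 09:40–10:00, 11:20–13:20, 14:50–15:35, 16:20–18:05.
Ulrich ∩ Nikolai: 09:15–11:15, 11:55–12:50, 13:10–13:25.
Ulrich ∩ Nikolai ∩ Hiro: 09:15–11:15, 11:55–12:50, 13:10–13:25.
Ulrich ∩ Nikolai ∩ Hiro ∩ Gita: 09:40–10:00, 11:55–12:50, 13:10–13:20.
Windows ≥ 40 min: 11:55–12:50.
Earliest such window starts at 11:55.

11:55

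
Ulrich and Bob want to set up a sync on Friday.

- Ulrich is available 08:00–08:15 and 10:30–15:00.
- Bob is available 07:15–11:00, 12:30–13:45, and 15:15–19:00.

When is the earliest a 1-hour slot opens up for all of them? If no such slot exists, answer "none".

Ulrich ∩ Bob: 08:00–08:15, 10:30–11:00, 12:30–13:45.
Windows ≥ 60 min: 12:30–13:45.
Earliest such window starts at 12:30.

12:30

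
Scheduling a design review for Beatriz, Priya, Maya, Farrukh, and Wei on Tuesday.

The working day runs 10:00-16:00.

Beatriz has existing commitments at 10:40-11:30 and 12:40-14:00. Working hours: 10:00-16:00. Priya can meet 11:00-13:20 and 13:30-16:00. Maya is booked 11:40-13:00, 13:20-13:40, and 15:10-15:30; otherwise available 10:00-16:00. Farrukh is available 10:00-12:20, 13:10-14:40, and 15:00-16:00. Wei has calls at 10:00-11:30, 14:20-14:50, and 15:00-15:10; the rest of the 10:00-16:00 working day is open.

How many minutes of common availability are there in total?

Beatriz free within 10:00–16:00: 10:00–10:40, 11:30–12:40, 14:00–16:00.
Maya free within 10:00–16:00: 10:00–11:40, 13:00–13:20, 13:40–15:10, 15:30–16:00.
Wei free within 10:00–16:00: 11:30–14:20, 14:50–15:00, 15:10–16:00.
Beatriz ∩ Priya: 11:30–12:40, 14:00–16:00.
Beatriz ∩ Priya ∩ Maya: 11:30–11:40, 14:00–15:10, 15:30–16:00.
Beatriz ∩ Priya ∩ Maya ∩ Farrukh: 11:30–11:40, 14:00–14:40, 15:00–15:10, 15:30–16:00.
Beatriz ∩ Priya ∩ Maya ∩ Farrukh ∩ Wei: 11:30–11:40, 14:00–14:20, 15:30–16:00.
Total common minutes: 10 + 20 + 30 = 60.

60 minutes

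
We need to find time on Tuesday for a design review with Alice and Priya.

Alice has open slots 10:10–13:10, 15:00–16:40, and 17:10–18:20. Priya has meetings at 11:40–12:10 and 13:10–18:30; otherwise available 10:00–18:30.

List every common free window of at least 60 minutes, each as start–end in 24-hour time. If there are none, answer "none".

10:10–11:40, 12:10–13:10

Priya free within 10:00–18:30: 10:00–11:40, 12:10–13:10.
Alice ∩ Priya: 10:10–11:40, 12:10–13:10.
Windows ≥ 60 min: 10:10–11:40, 12:10–13:10.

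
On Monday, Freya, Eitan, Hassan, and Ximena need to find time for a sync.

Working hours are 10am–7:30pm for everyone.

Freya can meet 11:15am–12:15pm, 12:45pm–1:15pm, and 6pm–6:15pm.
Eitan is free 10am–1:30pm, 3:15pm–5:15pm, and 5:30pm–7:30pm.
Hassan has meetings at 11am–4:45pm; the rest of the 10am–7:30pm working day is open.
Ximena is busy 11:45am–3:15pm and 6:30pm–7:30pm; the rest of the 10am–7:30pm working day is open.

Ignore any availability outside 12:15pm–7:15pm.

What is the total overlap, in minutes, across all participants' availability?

Hassan free within 10:00–19:30: 10:00–11:00, 16:45–19:30.
Ximena free within 10:00–19:30: 10:00–11:45, 15:15–18:30.
Freya ∩ Eitan: 11:15–12:15, 12:45–13:15, 18:00–18:15.
Freya ∩ Eitan ∩ Hassan: 18:00–18:15.
Freya ∩ Eitan ∩ Hassan ∩ Ximena: 18:00–18:15.
Restricted to 12:15–19:15: 18:00–18:15.
Total common minutes: 15.

15 minutes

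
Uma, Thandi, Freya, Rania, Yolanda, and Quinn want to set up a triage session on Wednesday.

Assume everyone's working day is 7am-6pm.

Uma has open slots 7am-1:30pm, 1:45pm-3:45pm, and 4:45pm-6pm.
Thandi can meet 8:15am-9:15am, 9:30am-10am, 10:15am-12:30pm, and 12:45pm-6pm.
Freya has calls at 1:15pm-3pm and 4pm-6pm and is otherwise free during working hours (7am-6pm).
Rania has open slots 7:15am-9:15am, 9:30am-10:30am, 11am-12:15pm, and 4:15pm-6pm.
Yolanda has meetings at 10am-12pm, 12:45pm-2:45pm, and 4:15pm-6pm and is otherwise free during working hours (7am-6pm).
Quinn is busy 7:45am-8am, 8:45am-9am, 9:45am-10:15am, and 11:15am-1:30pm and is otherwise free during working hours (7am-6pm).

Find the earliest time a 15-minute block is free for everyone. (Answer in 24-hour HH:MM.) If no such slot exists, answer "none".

08:15

Freya free within 07:00–18:00: 07:00–13:15, 15:00–16:00.
Yolanda free within 07:00–18:00: 07:00–10:00, 12:00–12:45, 14:45–16:15.
Quinn free within 07:00–18:00: 07:00–07:45, 08:00–08:45, 09:00–09:45, 10:15–11:15, 13:30–18:00.
Uma ∩ Thandi: 08:15–09:15, 09:30–10:00, 10:15–12:30, 12:45–13:30, 13:45–15:45, 16:45–18:00.
Uma ∩ Thandi ∩ Freya: 08:15–09:15, 09:30–10:00, 10:15–12:30, 12:45–13:15, 15:00–15:45.
Uma ∩ Thandi ∩ Freya ∩ Rania: 08:15–09:15, 09:30–10:00, 10:15–10:30, 11:00–12:15.
Uma ∩ Thandi ∩ Freya ∩ Rania ∩ Yolanda: 08:15–09:15, 09:30–10:00, 12:00–12:15.
Uma ∩ Thandi ∩ Freya ∩ Rania ∩ Yolanda ∩ Quinn: 08:15–08:45, 09:00–09:15, 09:30–09:45.
Windows ≥ 15 min: 08:15–08:45, 09:00–09:15, 09:30–09:45.
Earliest such window starts at 08:15.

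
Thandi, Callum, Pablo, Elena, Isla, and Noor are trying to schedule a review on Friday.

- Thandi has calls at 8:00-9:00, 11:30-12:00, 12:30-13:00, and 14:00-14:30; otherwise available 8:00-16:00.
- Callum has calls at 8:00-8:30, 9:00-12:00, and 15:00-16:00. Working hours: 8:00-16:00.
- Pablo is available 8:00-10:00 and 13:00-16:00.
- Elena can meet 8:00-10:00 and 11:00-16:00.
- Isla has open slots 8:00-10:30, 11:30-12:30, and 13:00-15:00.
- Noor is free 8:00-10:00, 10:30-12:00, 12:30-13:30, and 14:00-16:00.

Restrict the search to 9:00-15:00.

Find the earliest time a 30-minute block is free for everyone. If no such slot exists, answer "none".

13:00

Thandi free within 08:00–16:00: 09:00–11:30, 12:00–12:30, 13:00–14:00, 14:30–16:00.
Callum free within 08:00–16:00: 08:30–09:00, 12:00–15:00.
Thandi ∩ Callum: 12:00–12:30, 13:00–14:00, 14:30–15:00.
Thandi ∩ Callum ∩ Pablo: 13:00–14:00, 14:30–15:00.
Thandi ∩ Callum ∩ Pablo ∩ Elena: 13:00–14:00, 14:30–15:00.
Thandi ∩ Callum ∩ Pablo ∩ Elena ∩ Isla: 13:00–14:00, 14:30–15:00.
Thandi ∩ Callum ∩ Pablo ∩ Elena ∩ Isla ∩ Noor: 13:00–13:30, 14:30–15:00.
Restricted to 09:00–15:00: 13:00–13:30, 14:30–15:00.
Windows ≥ 30 min: 13:00–13:30, 14:30–15:00.
Earliest such window starts at 13:00.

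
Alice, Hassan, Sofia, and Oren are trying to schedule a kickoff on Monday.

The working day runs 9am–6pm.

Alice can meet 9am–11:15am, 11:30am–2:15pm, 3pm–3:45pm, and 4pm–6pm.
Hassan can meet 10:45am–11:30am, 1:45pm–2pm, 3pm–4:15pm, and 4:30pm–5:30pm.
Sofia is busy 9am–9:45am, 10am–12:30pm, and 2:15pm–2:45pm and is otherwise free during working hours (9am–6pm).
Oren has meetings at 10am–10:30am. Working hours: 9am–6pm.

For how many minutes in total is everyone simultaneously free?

Sofia free within 09:00–18:00: 09:45–10:00, 12:30–14:15, 14:45–18:00.
Oren free within 09:00–18:00: 09:00–10:00, 10:30–18:00.
Alice ∩ Hassan: 10:45–11:15, 13:45–14:00, 15:00–15:45, 16:00–16:15, 16:30–17:30.
Alice ∩ Hassan ∩ Sofia: 13:45–14:00, 15:00–15:45, 16:00–16:15, 16:30–17:30.
Alice ∩ Hassan ∩ Sofia ∩ Oren: 13:45–14:00, 15:00–15:45, 16:00–16:15, 16:30–17:30.
Total common minutes: 15 + 45 + 15 + 60 = 135.

135 minutes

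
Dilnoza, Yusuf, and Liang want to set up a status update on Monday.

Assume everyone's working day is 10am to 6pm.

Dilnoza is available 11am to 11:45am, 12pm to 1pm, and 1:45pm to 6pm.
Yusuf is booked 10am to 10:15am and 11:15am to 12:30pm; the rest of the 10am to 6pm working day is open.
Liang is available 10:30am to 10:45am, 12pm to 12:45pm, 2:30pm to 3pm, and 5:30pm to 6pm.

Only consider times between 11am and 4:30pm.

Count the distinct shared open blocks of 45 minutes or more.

Yusuf free within 10:00–18:00: 10:15–11:15, 12:30–18:00.
Dilnoza ∩ Yusuf: 11:00–11:15, 12:30–13:00, 13:45–18:00.
Dilnoza ∩ Yusuf ∩ Liang: 12:30–12:45, 14:30–15:00, 17:30–18:00.
Restricted to 11:00–16:30: 12:30–12:45, 14:30–15:00.
Windows ≥ 45 min: (none).
That's 0 windows.

0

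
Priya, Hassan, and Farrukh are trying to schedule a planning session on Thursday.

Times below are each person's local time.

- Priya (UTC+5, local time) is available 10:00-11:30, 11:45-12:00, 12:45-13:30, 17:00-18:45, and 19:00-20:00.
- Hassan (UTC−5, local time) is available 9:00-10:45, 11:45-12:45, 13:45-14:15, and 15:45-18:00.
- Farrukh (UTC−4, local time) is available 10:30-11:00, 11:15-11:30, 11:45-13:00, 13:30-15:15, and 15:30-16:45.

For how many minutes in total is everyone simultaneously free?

Priya → UTC: 05:00–06:30, 06:45–07:00, 07:45–08:30, 12:00–13:45, 14:00–15:00.
Hassan → UTC: 14:00–15:45, 16:45–17:45, 18:45–19:15, 20:45–23:00.
Farrukh → UTC: 14:30–15:00, 15:15–15:30, 15:45–17:00, 17:30–19:15, 19:30–20:45.
Priya ∩ Hassan: 14:00–15:00.
Priya ∩ Hassan ∩ Farrukh: 14:30–15:00.
Total common minutes: 30.

30 minutes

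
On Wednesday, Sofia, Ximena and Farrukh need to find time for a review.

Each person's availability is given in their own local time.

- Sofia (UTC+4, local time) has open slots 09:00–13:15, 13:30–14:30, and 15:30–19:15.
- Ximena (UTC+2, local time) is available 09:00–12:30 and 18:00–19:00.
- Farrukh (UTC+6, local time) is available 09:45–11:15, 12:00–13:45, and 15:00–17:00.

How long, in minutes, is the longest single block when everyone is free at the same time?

Sofia → UTC: 05:00–09:15, 09:30–10:30, 11:30–15:15.
Ximena → UTC: 07:00–10:30, 16:00–17:00.
Farrukh → UTC: 03:45–05:15, 06:00–07:45, 09:00–11:00.
Sofia ∩ Ximena: 07:00–09:15, 09:30–10:30.
Sofia ∩ Ximena ∩ Farrukh: 07:00–07:45, 09:00–09:15, 09:30–10:30.
Common window lengths: 45, 15, 60 min; longest is 60.

60 minutes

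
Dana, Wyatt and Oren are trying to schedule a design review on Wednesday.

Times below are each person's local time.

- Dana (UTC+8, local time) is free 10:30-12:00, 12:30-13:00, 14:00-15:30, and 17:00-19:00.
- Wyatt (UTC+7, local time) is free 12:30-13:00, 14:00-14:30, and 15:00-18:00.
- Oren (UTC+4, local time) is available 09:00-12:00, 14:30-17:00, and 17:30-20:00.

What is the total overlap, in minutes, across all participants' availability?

Dana → UTC: 02:30–04:00, 04:30–05:00, 06:00–07:30, 09:00–11:00.
Wyatt → UTC: 05:30–06:00, 07:00–07:30, 08:00–11:00.
Oren → UTC: 05:00–08:00, 10:30–13:00, 13:30–16:00.
Dana ∩ Wyatt: 07:00–07:30, 09:00–11:00.
Dana ∩ Wyatt ∩ Oren: 07:00–07:30, 10:30–11:00.
Total common minutes: 30 + 30 = 60.

60 minutes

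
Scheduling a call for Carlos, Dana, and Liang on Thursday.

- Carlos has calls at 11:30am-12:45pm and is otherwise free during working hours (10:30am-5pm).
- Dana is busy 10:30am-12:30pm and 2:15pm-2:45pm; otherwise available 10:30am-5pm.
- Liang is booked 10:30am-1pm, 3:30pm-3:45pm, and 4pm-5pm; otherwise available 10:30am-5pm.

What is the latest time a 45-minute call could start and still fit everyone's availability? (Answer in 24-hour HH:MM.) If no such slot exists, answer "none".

Carlos free within 10:30–17:00: 10:30–11:30, 12:45–17:00.
Dana free within 10:30–17:00: 12:30–14:15, 14:45–17:00.
Liang free within 10:30–17:00: 13:00–15:30, 15:45–16:00.
Carlos ∩ Dana: 12:45–14:15, 14:45–17:00.
Carlos ∩ Dana ∩ Liang: 13:00–14:15, 14:45–15:30, 15:45–16:00.
Windows ≥ 45 min: 13:00–14:15, 14:45–15:30.
Latest start in the last window 14:45–15:30 is 15:30 − 45 min = 14:45.

14:45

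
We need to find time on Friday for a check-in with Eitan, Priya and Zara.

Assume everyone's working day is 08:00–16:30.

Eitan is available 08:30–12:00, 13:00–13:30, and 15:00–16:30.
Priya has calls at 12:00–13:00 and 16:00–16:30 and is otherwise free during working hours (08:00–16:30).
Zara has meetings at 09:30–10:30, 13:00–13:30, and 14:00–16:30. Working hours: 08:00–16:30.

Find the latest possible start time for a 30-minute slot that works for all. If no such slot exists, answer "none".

11:30

Priya free within 08:00–16:30: 08:00–12:00, 13:00–16:00.
Zara free within 08:00–16:30: 08:00–09:30, 10:30–13:00, 13:30–14:00.
Eitan ∩ Priya: 08:30–12:00, 13:00–13:30, 15:00–16:00.
Eitan ∩ Priya ∩ Zara: 08:30–09:30, 10:30–12:00.
Windows ≥ 30 min: 08:30–09:30, 10:30–12:00.
Latest start in the last window 10:30–12:00 is 12:00 − 30 min = 11:30.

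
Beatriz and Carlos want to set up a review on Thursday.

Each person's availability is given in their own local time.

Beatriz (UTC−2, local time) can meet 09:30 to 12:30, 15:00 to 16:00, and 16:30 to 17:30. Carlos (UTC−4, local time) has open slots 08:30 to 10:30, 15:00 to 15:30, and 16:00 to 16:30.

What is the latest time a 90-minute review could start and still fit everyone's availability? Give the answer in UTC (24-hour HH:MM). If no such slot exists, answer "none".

Beatriz → UTC: 11:30–14:30, 17:00–18:00, 18:30–19:30.
Carlos → UTC: 12:30–14:30, 19:00–19:30, 20:00–20:30.
Beatriz ∩ Carlos: 12:30–14:30, 19:00–19:30.
Windows ≥ 90 min: 12:30–14:30.
Latest start in the last window 12:30–14:30 is 14:30 − 90 min = 13:00.

13:00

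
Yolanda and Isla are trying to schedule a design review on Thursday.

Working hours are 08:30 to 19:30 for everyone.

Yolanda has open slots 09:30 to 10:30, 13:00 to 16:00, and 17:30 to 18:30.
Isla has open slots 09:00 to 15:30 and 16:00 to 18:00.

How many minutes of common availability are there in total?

Yolanda ∩ Isla: 09:30–10:30, 13:00–15:30, 17:30–18:00.
Total common minutes: 60 + 150 + 30 = 240.

240 minutes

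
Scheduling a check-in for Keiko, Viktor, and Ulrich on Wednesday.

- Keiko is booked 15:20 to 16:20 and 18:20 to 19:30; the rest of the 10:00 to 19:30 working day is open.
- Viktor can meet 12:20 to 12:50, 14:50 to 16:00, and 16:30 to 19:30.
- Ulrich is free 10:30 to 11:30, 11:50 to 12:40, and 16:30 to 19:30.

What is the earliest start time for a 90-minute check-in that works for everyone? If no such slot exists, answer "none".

Keiko free within 10:00–19:30: 10:00–15:20, 16:20–18:20.
Keiko ∩ Viktor: 12:20–12:50, 14:50–15:20, 16:30–18:20.
Keiko ∩ Viktor ∩ Ulrich: 12:20–12:40, 16:30–18:20.
Windows ≥ 90 min: 16:30–18:20.
Earliest such window starts at 16:30.

16:30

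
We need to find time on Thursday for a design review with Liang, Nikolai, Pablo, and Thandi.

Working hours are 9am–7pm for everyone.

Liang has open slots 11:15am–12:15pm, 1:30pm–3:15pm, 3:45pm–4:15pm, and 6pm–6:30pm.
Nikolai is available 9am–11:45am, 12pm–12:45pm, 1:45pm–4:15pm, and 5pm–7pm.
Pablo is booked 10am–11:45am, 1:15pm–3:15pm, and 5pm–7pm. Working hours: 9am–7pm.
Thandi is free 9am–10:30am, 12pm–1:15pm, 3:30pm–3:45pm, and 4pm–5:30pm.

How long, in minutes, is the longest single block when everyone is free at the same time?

Pablo free within 09:00–19:00: 09:00–10:00, 11:45–13:15, 15:15–17:00.
Liang ∩ Nikolai: 11:15–11:45, 12:00–12:15, 13:45–15:15, 15:45–16:15, 18:00–18:30.
Liang ∩ Nikolai ∩ Pablo: 12:00–12:15, 15:45–16:15.
Liang ∩ Nikolai ∩ Pablo ∩ Thandi: 12:00–12:15, 16:00–16:15.
Common window lengths: 15, 15 min; longest is 15.

15 minutes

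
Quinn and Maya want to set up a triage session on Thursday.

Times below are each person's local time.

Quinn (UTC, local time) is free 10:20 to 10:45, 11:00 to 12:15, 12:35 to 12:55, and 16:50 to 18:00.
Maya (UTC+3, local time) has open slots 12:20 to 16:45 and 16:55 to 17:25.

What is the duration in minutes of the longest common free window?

Quinn → UTC: 10:20–10:45, 11:00–12:15, 12:35–12:55, 16:50–18:00.
Maya → UTC: 09:20–13:45, 13:55–14:25.
Quinn ∩ Maya: 10:20–10:45, 11:00–12:15, 12:35–12:55.
Common window lengths: 25, 75, 20 min; longest is 75.

75 minutes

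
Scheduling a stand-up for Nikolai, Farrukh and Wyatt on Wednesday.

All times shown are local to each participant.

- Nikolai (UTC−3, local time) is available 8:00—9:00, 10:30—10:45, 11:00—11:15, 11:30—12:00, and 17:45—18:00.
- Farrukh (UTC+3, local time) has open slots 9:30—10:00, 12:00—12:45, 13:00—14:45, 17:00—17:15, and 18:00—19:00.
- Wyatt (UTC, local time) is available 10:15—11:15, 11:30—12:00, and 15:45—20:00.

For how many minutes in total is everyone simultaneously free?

Nikolai → UTC: 11:00–12:00, 13:30–13:45, 14:00–14:15, 14:30–15:00, 20:45–21:00.
Farrukh → UTC: 06:30–07:00, 09:00–09:45, 10:00–11:45, 14:00–14:15, 15:00–16:00.
Wyatt → UTC: 10:15–11:15, 11:30–12:00, 15:45–20:00.
Nikolai ∩ Farrukh: 11:00–11:45, 14:00–14:15.
Nikolai ∩ Farrukh ∩ Wyatt: 11:00–11:15, 11:30–11:45.
Total common minutes: 15 + 15 = 30.

30 minutes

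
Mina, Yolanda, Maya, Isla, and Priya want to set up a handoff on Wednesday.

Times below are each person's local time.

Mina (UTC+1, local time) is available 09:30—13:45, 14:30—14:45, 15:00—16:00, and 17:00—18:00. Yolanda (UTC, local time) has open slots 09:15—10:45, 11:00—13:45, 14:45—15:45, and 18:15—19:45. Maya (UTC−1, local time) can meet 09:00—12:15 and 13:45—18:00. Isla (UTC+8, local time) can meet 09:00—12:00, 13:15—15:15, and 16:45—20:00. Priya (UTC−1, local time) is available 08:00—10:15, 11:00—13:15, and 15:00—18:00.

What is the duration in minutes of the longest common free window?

Mina → UTC: 08:30–12:45, 13:30–13:45, 14:00–15:00, 16:00–17:00.
Yolanda → UTC: 09:15–10:45, 11:00–13:45, 14:45–15:45, 18:15–19:45.
Maya → UTC: 10:00–13:15, 14:45–19:00.
Isla → UTC: 01:00–04:00, 05:15–07:15, 08:45–12:00.
Priya → UTC: 09:00–11:15, 12:00–14:15, 16:00–19:00.
Mina ∩ Yolanda: 09:15–10:45, 11:00–12:45, 13:30–13:45, 14:45–15:00.
Mina ∩ Yolanda ∩ Maya: 10:00–10:45, 11:00–12:45, 14:45–15:00.
Mina ∩ Yolanda ∩ Maya ∩ Isla: 10:00–10:45, 11:00–12:00.
Mina ∩ Yolanda ∩ Maya ∩ Isla ∩ Priya: 10:00–10:45, 11:00–11:15.
Common window lengths: 45, 15 min; longest is 45.

45 minutes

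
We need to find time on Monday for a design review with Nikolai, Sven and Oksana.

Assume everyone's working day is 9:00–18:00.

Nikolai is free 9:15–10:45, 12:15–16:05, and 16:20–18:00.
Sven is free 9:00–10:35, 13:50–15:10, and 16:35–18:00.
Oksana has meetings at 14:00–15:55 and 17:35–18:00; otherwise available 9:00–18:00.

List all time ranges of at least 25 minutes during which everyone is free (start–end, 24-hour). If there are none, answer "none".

09:15–10:35, 16:35–17:35

Oksana free within 09:00–18:00: 09:00–14:00, 15:55–17:35.
Nikolai ∩ Sven: 09:15–10:35, 13:50–15:10, 16:35–18:00.
Nikolai ∩ Sven ∩ Oksana: 09:15–10:35, 13:50–14:00, 16:35–17:35.
Windows ≥ 25 min: 09:15–10:35, 16:35–17:35.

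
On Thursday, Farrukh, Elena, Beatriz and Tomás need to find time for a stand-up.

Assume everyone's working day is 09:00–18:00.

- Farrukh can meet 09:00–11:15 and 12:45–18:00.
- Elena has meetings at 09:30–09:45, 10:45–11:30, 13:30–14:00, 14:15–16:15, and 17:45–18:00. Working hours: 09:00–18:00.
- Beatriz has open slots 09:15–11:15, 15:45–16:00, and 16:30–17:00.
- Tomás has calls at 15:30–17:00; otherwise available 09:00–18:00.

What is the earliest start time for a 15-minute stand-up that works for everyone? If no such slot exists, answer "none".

Elena free within 09:00–18:00: 09:00–09:30, 09:45–10:45, 11:30–13:30, 14:00–14:15, 16:15–17:45.
Tomás free within 09:00–18:00: 09:00–15:30, 17:00–18:00.
Farrukh ∩ Elena: 09:00–09:30, 09:45–10:45, 12:45–13:30, 14:00–14:15, 16:15–17:45.
Farrukh ∩ Elena ∩ Beatriz: 09:15–09:30, 09:45–10:45, 16:30–17:00.
Farrukh ∩ Elena ∩ Beatriz ∩ Tomás: 09:15–09:30, 09:45–10:45.
Windows ≥ 15 min: 09:15–09:30, 09:45–10:45.
Earliest such window starts at 09:15.

09:15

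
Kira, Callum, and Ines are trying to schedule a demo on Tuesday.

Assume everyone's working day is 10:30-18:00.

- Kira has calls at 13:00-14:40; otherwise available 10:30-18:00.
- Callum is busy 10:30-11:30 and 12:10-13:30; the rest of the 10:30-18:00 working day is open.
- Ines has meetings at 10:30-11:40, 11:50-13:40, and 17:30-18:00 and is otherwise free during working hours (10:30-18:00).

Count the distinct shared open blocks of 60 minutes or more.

1

Kira free within 10:30–18:00: 10:30–13:00, 14:40–18:00.
Callum free within 10:30–18:00: 11:30–12:10, 13:30–18:00.
Ines free within 10:30–18:00: 11:40–11:50, 13:40–17:30.
Kira ∩ Callum: 11:30–12:10, 14:40–18:00.
Kira ∩ Callum ∩ Ines: 11:40–11:50, 14:40–17:30.
Windows ≥ 60 min: 14:40–17:30.
That's 1 window.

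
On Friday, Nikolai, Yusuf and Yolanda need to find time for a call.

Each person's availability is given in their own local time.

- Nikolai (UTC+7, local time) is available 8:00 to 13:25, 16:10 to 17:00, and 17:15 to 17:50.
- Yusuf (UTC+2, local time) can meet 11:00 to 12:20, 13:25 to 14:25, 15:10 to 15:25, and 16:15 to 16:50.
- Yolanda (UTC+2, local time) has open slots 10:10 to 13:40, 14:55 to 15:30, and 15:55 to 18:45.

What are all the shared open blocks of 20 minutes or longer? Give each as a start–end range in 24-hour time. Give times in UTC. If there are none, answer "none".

09:10–10:00

Nikolai → UTC: 01:00–06:25, 09:10–10:00, 10:15–10:50.
Yusuf → UTC: 09:00–10:20, 11:25–12:25, 13:10–13:25, 14:15–14:50.
Yolanda → UTC: 08:10–11:40, 12:55–13:30, 13:55–16:45.
Nikolai ∩ Yusuf: 09:10–10:00, 10:15–10:20.
Nikolai ∩ Yusuf ∩ Yolanda: 09:10–10:00, 10:15–10:20.
Windows ≥ 20 min: 09:10–10:00.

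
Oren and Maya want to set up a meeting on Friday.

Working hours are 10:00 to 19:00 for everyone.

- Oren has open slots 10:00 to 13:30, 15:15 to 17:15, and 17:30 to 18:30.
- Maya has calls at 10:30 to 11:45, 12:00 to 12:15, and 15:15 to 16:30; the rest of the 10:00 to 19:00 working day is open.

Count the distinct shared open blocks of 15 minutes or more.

5

Maya free within 10:00–19:00: 10:00–10:30, 11:45–12:00, 12:15–15:15, 16:30–19:00.
Oren ∩ Maya: 10:00–10:30, 11:45–12:00, 12:15–13:30, 16:30–17:15, 17:30–18:30.
Windows ≥ 15 min: 10:00–10:30, 11:45–12:00, 12:15–13:30, 16:30–17:15, 17:30–18:30.
That's 5 windows.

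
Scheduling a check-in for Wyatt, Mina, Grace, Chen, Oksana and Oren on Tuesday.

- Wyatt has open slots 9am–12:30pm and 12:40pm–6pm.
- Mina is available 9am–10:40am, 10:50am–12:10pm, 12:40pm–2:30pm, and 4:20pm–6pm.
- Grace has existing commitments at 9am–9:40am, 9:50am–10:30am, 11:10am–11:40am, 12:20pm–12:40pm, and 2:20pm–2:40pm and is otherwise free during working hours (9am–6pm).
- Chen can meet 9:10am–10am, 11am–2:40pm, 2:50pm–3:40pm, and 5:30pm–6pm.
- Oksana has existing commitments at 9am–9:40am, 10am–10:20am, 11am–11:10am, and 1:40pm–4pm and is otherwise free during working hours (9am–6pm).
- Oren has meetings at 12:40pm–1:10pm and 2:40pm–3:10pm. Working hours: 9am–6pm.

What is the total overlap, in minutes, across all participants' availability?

Grace free within 09:00–18:00: 09:40–09:50, 10:30–11:10, 11:40–12:20, 12:40–14:20, 14:40–18:00.
Oksana free within 09:00–18:00: 09:40–10:00, 10:20–11:00, 11:10–13:40, 16:00–18:00.
Oren free within 09:00–18:00: 09:00–12:40, 13:10–14:40, 15:10–18:00.
Wyatt ∩ Mina: 09:00–10:40, 10:50–12:10, 12:40–14:30, 16:20–18:00.
Wyatt ∩ Mina ∩ Grace: 09:40–09:50, 10:30–10:40, 10:50–11:10, 11:40–12:10, 12:40–14:20, 16:20–18:00.
Wyatt ∩ Mina ∩ Grace ∩ Chen: 09:40–09:50, 11:00–11:10, 11:40–12:10, 12:40–14:20, 17:30–18:00.
Wyatt ∩ Mina ∩ Grace ∩ Chen ∩ Oksana: 09:40–09:50, 11:40–12:10, 12:40–13:40, 17:30–18:00.
Wyatt ∩ Mina ∩ Grace ∩ Chen ∩ Oksana ∩ Oren: 09:40–09:50, 11:40–12:10, 13:10–13:40, 17:30–18:00.
Total common minutes: 10 + 30 + 30 + 30 = 100.

100 minutes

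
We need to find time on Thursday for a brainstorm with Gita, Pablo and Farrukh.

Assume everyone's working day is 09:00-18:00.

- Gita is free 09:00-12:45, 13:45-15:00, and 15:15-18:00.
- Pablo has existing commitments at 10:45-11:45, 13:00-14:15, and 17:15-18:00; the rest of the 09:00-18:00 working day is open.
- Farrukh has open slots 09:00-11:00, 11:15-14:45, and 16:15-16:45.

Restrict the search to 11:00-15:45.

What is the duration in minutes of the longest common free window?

60 minutes

Pablo free within 09:00–18:00: 09:00–10:45, 11:45–13:00, 14:15–17:15.
Gita ∩ Pablo: 09:00–10:45, 11:45–12:45, 14:15–15:00, 15:15–17:15.
Gita ∩ Pablo ∩ Farrukh: 09:00–10:45, 11:45–12:45, 14:15–14:45, 16:15–16:45.
Restricted to 11:00–15:45: 11:45–12:45, 14:15–14:45.
Common window lengths: 60, 30 min; longest is 60.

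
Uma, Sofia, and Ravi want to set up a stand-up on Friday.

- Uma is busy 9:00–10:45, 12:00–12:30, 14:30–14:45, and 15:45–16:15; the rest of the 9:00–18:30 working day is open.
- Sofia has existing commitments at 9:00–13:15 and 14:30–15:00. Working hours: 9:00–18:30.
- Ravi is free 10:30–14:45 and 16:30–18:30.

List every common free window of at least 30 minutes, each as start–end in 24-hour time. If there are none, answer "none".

13:15–14:30, 16:30–18:30

Uma free within 09:00–18:30: 10:45–12:00, 12:30–14:30, 14:45–15:45, 16:15–18:30.
Sofia free within 09:00–18:30: 13:15–14:30, 15:00–18:30.
Uma ∩ Sofia: 13:15–14:30, 15:00–15:45, 16:15–18:30.
Uma ∩ Sofia ∩ Ravi: 13:15–14:30, 16:30–18:30.
Windows ≥ 30 min: 13:15–14:30, 16:30–18:30.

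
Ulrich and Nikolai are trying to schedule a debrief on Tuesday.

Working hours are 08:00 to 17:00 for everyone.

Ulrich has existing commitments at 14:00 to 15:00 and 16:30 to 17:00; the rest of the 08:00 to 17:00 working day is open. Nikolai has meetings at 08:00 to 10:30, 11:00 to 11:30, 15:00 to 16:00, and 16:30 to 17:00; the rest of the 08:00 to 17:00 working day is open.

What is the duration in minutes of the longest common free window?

150 minutes

Ulrich free within 08:00–17:00: 08:00–14:00, 15:00–16:30.
Nikolai free within 08:00–17:00: 10:30–11:00, 11:30–15:00, 16:00–16:30.
Ulrich ∩ Nikolai: 10:30–11:00, 11:30–14:00, 16:00–16:30.
Common window lengths: 30, 150, 30 min; longest is 150.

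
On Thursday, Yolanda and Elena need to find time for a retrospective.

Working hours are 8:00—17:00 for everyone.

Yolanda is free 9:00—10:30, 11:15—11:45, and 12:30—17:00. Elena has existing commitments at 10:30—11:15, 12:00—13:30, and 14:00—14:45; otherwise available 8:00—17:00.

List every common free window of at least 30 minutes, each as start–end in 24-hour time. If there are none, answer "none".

Elena free within 08:00–17:00: 08:00–10:30, 11:15–12:00, 13:30–14:00, 14:45–17:00.
Yolanda ∩ Elena: 09:00–10:30, 11:15–11:45, 13:30–14:00, 14:45–17:00.
Windows ≥ 30 min: 09:00–10:30, 11:15–11:45, 13:30–14:00, 14:45–17:00.

09:00–10:30, 11:15–11:45, 13:30–14:00, 14:45–17:00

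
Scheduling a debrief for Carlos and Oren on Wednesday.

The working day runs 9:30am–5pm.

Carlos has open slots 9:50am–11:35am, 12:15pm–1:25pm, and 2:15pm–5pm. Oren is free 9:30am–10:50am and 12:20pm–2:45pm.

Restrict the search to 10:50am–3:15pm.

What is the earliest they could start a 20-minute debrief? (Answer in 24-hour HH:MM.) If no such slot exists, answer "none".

12:20

Carlos ∩ Oren: 09:50–10:50, 12:20–13:25, 14:15–14:45.
Restricted to 10:50–15:15: 12:20–13:25, 14:15–14:45.
Windows ≥ 20 min: 12:20–13:25, 14:15–14:45.
Earliest such window starts at 12:20.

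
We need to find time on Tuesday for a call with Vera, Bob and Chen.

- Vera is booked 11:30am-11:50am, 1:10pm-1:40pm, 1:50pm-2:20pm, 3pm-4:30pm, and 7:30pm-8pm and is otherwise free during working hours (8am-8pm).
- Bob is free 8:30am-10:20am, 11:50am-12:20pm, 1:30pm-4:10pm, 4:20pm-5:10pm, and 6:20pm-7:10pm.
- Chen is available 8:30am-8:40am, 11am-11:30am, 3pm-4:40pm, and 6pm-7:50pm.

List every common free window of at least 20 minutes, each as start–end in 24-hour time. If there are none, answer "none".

Vera free within 08:00–20:00: 08:00–11:30, 11:50–13:10, 13:40–13:50, 14:20–15:00, 16:30–19:30.
Vera ∩ Bob: 08:30–10:20, 11:50–12:20, 13:40–13:50, 14:20–15:00, 16:30–17:10, 18:20–19:10.
Vera ∩ Bob ∩ Chen: 08:30–08:40, 16:30–16:40, 18:20–19:10.
Windows ≥ 20 min: 18:20–19:10.

18:20–19:10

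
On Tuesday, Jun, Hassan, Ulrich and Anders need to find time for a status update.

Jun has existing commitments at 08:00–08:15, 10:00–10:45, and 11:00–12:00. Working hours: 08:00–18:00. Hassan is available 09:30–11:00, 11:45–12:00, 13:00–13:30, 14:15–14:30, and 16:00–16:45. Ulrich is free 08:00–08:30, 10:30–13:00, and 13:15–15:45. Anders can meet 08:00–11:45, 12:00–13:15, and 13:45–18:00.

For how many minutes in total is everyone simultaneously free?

30 minutes

Jun free within 08:00–18:00: 08:15–10:00, 10:45–11:00, 12:00–18:00.
Jun ∩ Hassan: 09:30–10:00, 10:45–11:00, 13:00–13:30, 14:15–14:30, 16:00–16:45.
Jun ∩ Hassan ∩ Ulrich: 10:45–11:00, 13:15–13:30, 14:15–14:30.
Jun ∩ Hassan ∩ Ulrich ∩ Anders: 10:45–11:00, 14:15–14:30.
Total common minutes: 15 + 15 = 30.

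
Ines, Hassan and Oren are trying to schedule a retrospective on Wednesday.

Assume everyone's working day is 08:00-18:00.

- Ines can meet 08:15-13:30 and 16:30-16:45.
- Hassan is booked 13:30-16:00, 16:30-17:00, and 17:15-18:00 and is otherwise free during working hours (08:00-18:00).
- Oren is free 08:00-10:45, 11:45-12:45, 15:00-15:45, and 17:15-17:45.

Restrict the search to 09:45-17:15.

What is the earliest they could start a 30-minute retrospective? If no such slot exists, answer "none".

09:45

Hassan free within 08:00–18:00: 08:00–13:30, 16:00–16:30, 17:00–17:15.
Ines ∩ Hassan: 08:15–13:30.
Ines ∩ Hassan ∩ Oren: 08:15–10:45, 11:45–12:45.
Restricted to 09:45–17:15: 09:45–10:45, 11:45–12:45.
Windows ≥ 30 min: 09:45–10:45, 11:45–12:45.
Earliest such window starts at 09:45.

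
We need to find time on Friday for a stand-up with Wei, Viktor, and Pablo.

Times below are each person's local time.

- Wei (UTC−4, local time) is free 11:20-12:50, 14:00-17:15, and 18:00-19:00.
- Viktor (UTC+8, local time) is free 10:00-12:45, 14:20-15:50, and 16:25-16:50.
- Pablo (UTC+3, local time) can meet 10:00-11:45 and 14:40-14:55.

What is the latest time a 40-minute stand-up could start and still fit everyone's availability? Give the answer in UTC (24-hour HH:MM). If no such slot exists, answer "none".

none

Wei → UTC: 15:20–16:50, 18:00–21:15, 22:00–23:00.
Viktor → UTC: 02:00–04:45, 06:20–07:50, 08:25–08:50.
Pablo → UTC: 07:00–08:45, 11:40–11:55.
Wei ∩ Viktor: (none).
Wei ∩ Viktor ∩ Pablo: (none).
Windows ≥ 40 min: (none).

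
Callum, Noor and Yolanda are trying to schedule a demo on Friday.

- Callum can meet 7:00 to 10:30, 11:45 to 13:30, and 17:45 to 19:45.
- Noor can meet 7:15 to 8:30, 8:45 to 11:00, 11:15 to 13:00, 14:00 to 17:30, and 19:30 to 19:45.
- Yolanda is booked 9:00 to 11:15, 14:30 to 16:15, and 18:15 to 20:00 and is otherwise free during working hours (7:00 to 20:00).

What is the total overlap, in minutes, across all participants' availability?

165 minutes

Yolanda free within 07:00–20:00: 07:00–09:00, 11:15–14:30, 16:15–18:15.
Callum ∩ Noor: 07:15–08:30, 08:45–10:30, 11:45–13:00, 19:30–19:45.
Callum ∩ Noor ∩ Yolanda: 07:15–08:30, 08:45–09:00, 11:45–13:00.
Total common minutes: 75 + 15 + 75 = 165.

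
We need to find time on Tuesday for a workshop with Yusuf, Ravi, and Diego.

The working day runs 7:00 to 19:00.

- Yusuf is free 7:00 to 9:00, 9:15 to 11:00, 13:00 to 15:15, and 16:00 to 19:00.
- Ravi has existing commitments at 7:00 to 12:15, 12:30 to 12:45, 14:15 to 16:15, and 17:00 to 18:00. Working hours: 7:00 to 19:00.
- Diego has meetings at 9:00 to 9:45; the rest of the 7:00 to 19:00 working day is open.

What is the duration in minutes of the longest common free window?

75 minutes

Ravi free within 07:00–19:00: 12:15–12:30, 12:45–14:15, 16:15–17:00, 18:00–19:00.
Diego free within 07:00–19:00: 07:00–09:00, 09:45–19:00.
Yusuf ∩ Ravi: 13:00–14:15, 16:15–17:00, 18:00–19:00.
Yusuf ∩ Ravi ∩ Diego: 13:00–14:15, 16:15–17:00, 18:00–19:00.
Common window lengths: 75, 45, 60 min; longest is 75.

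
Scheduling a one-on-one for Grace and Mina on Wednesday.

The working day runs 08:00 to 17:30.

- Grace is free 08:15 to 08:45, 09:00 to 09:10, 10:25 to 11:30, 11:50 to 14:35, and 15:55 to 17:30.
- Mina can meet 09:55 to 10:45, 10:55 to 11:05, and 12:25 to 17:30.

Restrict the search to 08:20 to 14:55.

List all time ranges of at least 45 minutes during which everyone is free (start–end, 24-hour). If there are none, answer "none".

Grace ∩ Mina: 10:25–10:45, 10:55–11:05, 12:25–14:35, 15:55–17:30.
Restricted to 08:20–14:55: 10:25–10:45, 10:55–11:05, 12:25–14:35.
Windows ≥ 45 min: 12:25–14:35.

12:25–14:35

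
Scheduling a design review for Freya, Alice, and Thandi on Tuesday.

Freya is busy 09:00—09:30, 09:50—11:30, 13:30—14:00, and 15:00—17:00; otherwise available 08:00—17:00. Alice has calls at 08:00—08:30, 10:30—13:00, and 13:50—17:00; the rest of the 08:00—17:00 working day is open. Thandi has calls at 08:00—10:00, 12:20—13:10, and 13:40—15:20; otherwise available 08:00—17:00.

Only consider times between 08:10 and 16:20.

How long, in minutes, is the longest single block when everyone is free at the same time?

20 minutes

Freya free within 08:00–17:00: 08:00–09:00, 09:30–09:50, 11:30–13:30, 14:00–15:00.
Alice free within 08:00–17:00: 08:30–10:30, 13:00–13:50.
Thandi free within 08:00–17:00: 10:00–12:20, 13:10–13:40, 15:20–17:00.
Freya ∩ Alice: 08:30–09:00, 09:30–09:50, 13:00–13:30.
Freya ∩ Alice ∩ Thandi: 13:10–13:30.
Restricted to 08:10–16:20: 13:10–13:30.
Single common window of 20 minutes.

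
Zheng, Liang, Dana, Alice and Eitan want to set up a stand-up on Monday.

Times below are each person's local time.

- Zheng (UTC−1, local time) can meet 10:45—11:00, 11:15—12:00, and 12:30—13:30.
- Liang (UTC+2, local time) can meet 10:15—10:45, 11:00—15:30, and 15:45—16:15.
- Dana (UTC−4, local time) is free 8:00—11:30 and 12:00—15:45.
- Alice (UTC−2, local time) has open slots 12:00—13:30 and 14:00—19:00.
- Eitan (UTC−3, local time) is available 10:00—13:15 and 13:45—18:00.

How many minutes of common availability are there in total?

Zheng → UTC: 11:45–12:00, 12:15–13:00, 13:30–14:30.
Liang → UTC: 08:15–08:45, 09:00–13:30, 13:45–14:15.
Dana → UTC: 12:00–15:30, 16:00–19:45.
Alice → UTC: 14:00–15:30, 16:00–21:00.
Eitan → UTC: 13:00–16:15, 16:45–21:00.
Zheng ∩ Liang: 11:45–12:00, 12:15–13:00, 13:45–14:15.
Zheng ∩ Liang ∩ Dana: 12:15–13:00, 13:45–14:15.
Zheng ∩ Liang ∩ Dana ∩ Alice: 14:00–14:15.
Zheng ∩ Liang ∩ Dana ∩ Alice ∩ Eitan: 14:00–14:15.
Total common minutes: 15.

15 minutes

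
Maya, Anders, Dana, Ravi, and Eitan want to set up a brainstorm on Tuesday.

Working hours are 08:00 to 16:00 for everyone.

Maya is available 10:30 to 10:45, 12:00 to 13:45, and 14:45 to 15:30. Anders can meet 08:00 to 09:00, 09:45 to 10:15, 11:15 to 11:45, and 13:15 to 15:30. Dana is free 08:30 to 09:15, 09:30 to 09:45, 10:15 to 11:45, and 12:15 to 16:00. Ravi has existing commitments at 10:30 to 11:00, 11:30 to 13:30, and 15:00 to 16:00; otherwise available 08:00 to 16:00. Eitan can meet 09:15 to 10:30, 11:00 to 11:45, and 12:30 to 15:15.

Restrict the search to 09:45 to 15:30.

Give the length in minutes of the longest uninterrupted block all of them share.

Ravi free within 08:00–16:00: 08:00–10:30, 11:00–11:30, 13:30–15:00.
Maya ∩ Anders: 13:15–13:45, 14:45–15:30.
Maya ∩ Anders ∩ Dana: 13:15–13:45, 14:45–15:30.
Maya ∩ Anders ∩ Dana ∩ Ravi: 13:30–13:45, 14:45–15:00.
Maya ∩ Anders ∩ Dana ∩ Ravi ∩ Eitan: 13:30–13:45, 14:45–15:00.
Restricted to 09:45–15:30: 13:30–13:45, 14:45–15:00.
Common window lengths: 15, 15 min; longest is 15.

15 minutes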